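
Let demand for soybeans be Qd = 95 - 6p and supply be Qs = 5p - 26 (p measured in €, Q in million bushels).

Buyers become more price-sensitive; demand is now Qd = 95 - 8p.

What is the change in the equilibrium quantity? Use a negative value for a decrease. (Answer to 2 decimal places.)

Solve the original market: 95 - 6p = 5p - 26, hence p = 11 and Q = 29.
After the shift, demand is Qd = 95 - 8p and supply is Qs = 5p - 26.
Equate the new curves: 95 - 8p = 5p - 26, giving 121 = 13p, p = 121/13 ≈ 9.3077, Q = 267/13 ≈ 20.5385.
ΔQ = 20.5385 − 29 = -8.46.

-8.46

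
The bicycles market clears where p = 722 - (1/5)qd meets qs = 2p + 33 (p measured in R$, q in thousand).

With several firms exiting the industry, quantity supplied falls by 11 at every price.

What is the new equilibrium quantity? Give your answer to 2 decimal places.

Solve the original market: 3610 - 5p = 2p + 33, hence p = 511 and q = 1055.
The new curves are qd = 3610 - 5p (demand) and qs = 2p + 22 (supply).
New equilibrium: 3610 - 5p = 2p + 22 ⇒ 3588 = 7p ⇒ p = 3588/7 ≈ 512.5714, q = 7330/7 ≈ 1047.1429.

1047.14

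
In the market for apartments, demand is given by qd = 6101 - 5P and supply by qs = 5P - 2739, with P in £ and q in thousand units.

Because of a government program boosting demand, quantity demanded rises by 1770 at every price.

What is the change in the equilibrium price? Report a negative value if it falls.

+177

Before the shock: 6101 - 5P = 5P - 2739 ⇒ 8840 = 10P ⇒ P = 884, q = 1681.
With the change applied: demand qd = 7871 - 5P, supply qs = 5P - 2739.
Setting them equal: 7871 - 5P = 5P - 2739 → 10610 = 10P, so P = 1061 and q = 2566.
ΔP = 1061 − 884 = +177.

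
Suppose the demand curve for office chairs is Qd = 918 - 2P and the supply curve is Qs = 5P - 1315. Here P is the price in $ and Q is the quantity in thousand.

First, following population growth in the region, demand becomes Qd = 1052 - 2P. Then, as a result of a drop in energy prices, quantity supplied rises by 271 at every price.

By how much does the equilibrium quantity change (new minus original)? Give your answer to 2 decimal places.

Initially, 918 - 2P = 5P - 1315, so 2233 = 7P and P = 319, Q = 280.
After the shift, demand is Qd = 1052 - 2P and supply is Qs = 5P - 1044.
Setting them equal: 1052 - 2P = 5P - 1044 → 2096 = 7P, so P = 2096/7 ≈ 299.4286 and Q = 3172/7 ≈ 453.1429.
ΔQ = 453.1429 − 280 = +173.14.

+173.14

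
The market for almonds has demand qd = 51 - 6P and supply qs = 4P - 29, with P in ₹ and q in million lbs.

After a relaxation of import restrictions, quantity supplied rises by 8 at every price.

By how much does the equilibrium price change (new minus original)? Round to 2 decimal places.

Initially, 51 - 6P = 4P - 29, so 80 = 10P and P = 8, q = 3.
The new curves are qd = 51 - 6P (demand) and qs = 4P - 21 (supply).
New equilibrium: 51 - 6P = 4P - 21 ⇒ 72 = 10P ⇒ P = 7.2, q = 7.8.
ΔP = 7.2 − 8 = -0.80.

-0.80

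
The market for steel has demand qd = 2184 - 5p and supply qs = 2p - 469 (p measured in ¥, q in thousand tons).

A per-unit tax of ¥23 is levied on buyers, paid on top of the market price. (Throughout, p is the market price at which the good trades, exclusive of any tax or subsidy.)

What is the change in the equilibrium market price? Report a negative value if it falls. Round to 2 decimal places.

Original equilibrium: 2184 - 5p = 2p - 469 gives 2653 = 7p, so p = 379 and q = 289.
Since buyers pay the price plus the tax, the effective demand curve becomes qd = 2069 - 5p.
Clearing the new market: 2069 - 5p = 2p - 469, so p = 2538/7 ≈ 362.5714 and q = 1793/7 ≈ 256.1429.
Δp = 362.5714 − 379 = -16.43.

-16.43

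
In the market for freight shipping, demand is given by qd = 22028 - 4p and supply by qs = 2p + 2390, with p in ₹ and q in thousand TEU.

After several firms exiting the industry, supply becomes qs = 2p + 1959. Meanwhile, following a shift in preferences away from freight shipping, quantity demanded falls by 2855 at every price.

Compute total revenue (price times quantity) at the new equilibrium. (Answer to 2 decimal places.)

Before the shock: 22028 - 4p = 2p + 2390 ⇒ 19638 = 6p ⇒ p = 3273, q = 8936.
The shock moves the curves to qd = 19173 - 4p and qs = 2p + 1959.
Setting them equal: 19173 - 4p = 2p + 1959 → 17214 = 6p, so p = 2869 and q = 7697.
New expenditure = 2869 × 7697 = 22082693.00.

22082693.00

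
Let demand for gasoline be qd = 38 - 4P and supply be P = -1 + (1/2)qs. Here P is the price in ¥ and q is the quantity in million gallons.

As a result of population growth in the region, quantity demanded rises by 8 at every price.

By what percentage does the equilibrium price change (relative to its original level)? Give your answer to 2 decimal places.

Original equilibrium: 38 - 4P = 2P + 2 gives 36 = 6P, so P = 6 and q = 14.
With the change applied: demand qd = 46 - 4P, supply qs = 2P + 2.
Equate the new curves: 46 - 4P = 2P + 2, giving 44 = 6P, P = 22/3 ≈ 7.3333, q = 50/3 ≈ 16.6667.
%ΔP = (7.3333 − 6) / 6 × 100 = +22.22%.

+22.22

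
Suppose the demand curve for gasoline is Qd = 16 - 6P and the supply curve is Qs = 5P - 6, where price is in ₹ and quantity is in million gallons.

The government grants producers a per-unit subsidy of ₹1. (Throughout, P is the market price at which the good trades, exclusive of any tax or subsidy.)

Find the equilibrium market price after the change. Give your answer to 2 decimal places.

1.55

Solve the original market: 16 - 6P = 5P - 6, hence P = 2 and Q = 4.
Since sellers receive the price plus the subsidy, the effective supply curve becomes Qs = 5P - 1.
Equate the new curves: 16 - 6P = 5P - 1, giving 17 = 11P, P = 17/11 ≈ 1.5455, Q = 74/11 ≈ 6.7273.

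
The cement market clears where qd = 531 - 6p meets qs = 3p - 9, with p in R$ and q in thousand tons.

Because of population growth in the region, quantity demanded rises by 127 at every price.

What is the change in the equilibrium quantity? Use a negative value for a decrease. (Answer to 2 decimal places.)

+42.33

Original equilibrium: 531 - 6p = 3p - 9 gives 540 = 9p, so p = 60 and q = 171.
After the shift, demand is qd = 658 - 6p and supply is qs = 3p - 9.
Setting them equal: 658 - 6p = 3p - 9 → 667 = 9p, so p = 667/9 ≈ 74.1111 and q = 640/3 ≈ 213.3333.
Δq = 213.3333 − 171 = +42.33.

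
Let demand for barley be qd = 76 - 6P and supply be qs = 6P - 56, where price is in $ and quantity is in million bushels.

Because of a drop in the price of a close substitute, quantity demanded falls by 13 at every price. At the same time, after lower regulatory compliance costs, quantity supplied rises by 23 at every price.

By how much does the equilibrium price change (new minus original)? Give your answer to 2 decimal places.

Initially, 76 - 6P = 6P - 56, so 132 = 12P and P = 11, q = 10.
With the change applied: demand qd = 63 - 6P, supply qs = 6P - 33.
Setting them equal: 63 - 6P = 6P - 33 → 96 = 12P, so P = 8 and q = 15.
ΔP = 8 − 11 = -3.00.

-3.00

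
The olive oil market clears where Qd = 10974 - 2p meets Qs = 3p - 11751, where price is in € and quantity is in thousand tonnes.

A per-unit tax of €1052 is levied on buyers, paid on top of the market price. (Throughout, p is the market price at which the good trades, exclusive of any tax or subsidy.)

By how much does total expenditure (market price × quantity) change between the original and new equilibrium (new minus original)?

Initially, 10974 - 2p = 3p - 11751, so 22725 = 5p and p = 4545, Q = 1884.
Since buyers pay the price plus the tax, the effective demand curve becomes Qd = 8870 - 2p.
New equilibrium: 8870 - 2p = 3p - 11751 ⇒ 20621 = 5p ⇒ p = 4124.2, Q = 621.6.
Expenditure moves from 4545×1884 = 8562780 to 4124.2×621.6 = 2563602.72; change = -5999177.28.

-5999177.28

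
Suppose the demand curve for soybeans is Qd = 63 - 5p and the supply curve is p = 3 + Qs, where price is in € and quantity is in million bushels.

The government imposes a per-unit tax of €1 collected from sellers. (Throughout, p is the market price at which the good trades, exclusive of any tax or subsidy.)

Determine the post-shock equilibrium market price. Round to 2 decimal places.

Original equilibrium: 63 - 5p = p - 3 gives 66 = 6p, so p = 11 and Q = 8.
Since sellers keep the price net of the tax, the effective supply curve becomes Qs = p - 4.
New equilibrium: 63 - 5p = p - 4 ⇒ 67 = 6p ⇒ p = 67/6 ≈ 11.1667, Q = 43/6 ≈ 7.1667.

11.17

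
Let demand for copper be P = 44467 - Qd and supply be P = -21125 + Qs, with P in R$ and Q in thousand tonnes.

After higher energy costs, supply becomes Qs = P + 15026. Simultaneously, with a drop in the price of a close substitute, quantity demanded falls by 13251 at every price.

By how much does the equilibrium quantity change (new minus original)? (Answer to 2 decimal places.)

Before the shock: 44467 - P = P + 21125 ⇒ 23342 = 2P ⇒ P = 11671, Q = 32796.
After the shift, demand is Qd = 31216 - P and supply is Qs = P + 15026.
Clearing the new market: 31216 - P = P + 15026, so P = 8095 and Q = 23121.
ΔQ = 23121 − 32796 = -9675.00.

-9675.00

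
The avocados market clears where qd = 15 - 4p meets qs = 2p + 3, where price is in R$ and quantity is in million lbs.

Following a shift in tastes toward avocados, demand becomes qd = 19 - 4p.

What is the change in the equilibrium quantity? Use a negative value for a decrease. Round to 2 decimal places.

+1.33

Solve the original market: 15 - 4p = 2p + 3, hence p = 2 and q = 7.
The shock moves the curves to qd = 19 - 4p and qs = 2p + 3.
Clearing the new market: 19 - 4p = 2p + 3, so p = 8/3 ≈ 2.6667 and q = 25/3 ≈ 8.3333.
Δq = 8.3333 − 7 = +1.33.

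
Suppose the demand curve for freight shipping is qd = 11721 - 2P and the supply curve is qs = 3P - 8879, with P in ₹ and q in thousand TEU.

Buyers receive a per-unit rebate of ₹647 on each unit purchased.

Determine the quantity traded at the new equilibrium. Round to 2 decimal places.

4257.40

Before the shock: 11721 - 2P = 3P - 8879 ⇒ 20600 = 5P ⇒ P = 4120, q = 3481.
Since buyers' out-of-pocket price is the market price minus the rebate, the effective demand curve becomes qd = 13015 - 2P.
New equilibrium: 13015 - 2P = 3P - 8879 ⇒ 21894 = 5P ⇒ P = 4378.8, q = 4257.4.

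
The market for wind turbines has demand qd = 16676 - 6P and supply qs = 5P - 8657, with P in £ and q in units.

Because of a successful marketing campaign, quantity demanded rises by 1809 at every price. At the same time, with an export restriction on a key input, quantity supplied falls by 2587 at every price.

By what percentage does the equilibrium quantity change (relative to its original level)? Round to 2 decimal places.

Before the shock: 16676 - 6P = 5P - 8657 ⇒ 25333 = 11P ⇒ P = 2303, q = 2858.
With the change applied: demand qd = 18485 - 6P, supply qs = 5P - 11244.
Setting them equal: 18485 - 6P = 5P - 11244 → 29729 = 11P, so P = 29729/11 ≈ 2702.6364 and q = 24961/11 ≈ 2269.1818.
%Δq = (2269.1818 − 2858) / 2858 × 100 = -20.60%.

-20.60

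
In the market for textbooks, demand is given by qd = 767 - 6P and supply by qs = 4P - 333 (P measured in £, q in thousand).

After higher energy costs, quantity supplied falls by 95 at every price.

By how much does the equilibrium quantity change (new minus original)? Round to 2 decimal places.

Initially, 767 - 6P = 4P - 333, so 1100 = 10P and P = 110, q = 107.
After the shift, demand is qd = 767 - 6P and supply is qs = 4P - 428.
Setting them equal: 767 - 6P = 4P - 428 → 1195 = 10P, so P = 119.5 and q = 50.
Δq = 50 − 107 = -57.00.

-57.00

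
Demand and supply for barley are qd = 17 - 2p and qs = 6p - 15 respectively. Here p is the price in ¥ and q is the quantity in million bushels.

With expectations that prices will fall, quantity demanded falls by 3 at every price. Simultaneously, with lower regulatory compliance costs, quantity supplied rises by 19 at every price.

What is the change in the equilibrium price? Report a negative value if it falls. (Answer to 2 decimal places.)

Initially, 17 - 2p = 6p - 15, so 32 = 8p and p = 4, q = 9.
With the change applied: demand qd = 14 - 2p, supply qs = 6p + 4.
Clearing the new market: 14 - 2p = 6p + 4, so p = 1.25 and q = 11.5.
Δp = 1.25 − 4 = -2.75.

-2.75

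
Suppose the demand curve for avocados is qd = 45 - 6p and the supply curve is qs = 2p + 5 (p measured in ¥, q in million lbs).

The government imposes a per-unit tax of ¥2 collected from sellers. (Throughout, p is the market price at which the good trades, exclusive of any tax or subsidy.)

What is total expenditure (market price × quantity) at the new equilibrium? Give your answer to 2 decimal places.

Original equilibrium: 45 - 6p = 2p + 5 gives 40 = 8p, so p = 5 and q = 15.
Since sellers keep the price net of the tax, the effective supply curve becomes qs = 2p + 1.
New equilibrium: 45 - 6p = 2p + 1 ⇒ 44 = 8p ⇒ p = 5.5, q = 12.
New expenditure = 5.5 × 12 = 66.00.

66.00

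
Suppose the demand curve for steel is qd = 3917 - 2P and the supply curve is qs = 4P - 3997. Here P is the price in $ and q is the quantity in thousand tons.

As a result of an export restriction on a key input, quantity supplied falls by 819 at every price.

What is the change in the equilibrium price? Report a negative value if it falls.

Solve the original market: 3917 - 2P = 4P - 3997, hence P = 1319 and q = 1279.
With the change applied: demand qd = 3917 - 2P, supply qs = 4P - 4816.
Setting them equal: 3917 - 2P = 4P - 4816 → 8733 = 6P, so P = 1455.5 and q = 1006.
ΔP = 1455.5 − 1319 = +136.5.

+136.5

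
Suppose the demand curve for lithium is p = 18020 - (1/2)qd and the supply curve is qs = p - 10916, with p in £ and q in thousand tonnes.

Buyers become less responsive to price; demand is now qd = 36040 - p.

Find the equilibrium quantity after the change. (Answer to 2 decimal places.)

12562.00

Solve the original market: 36040 - 2p = p - 10916, hence p = 15652 and q = 4736.
The shock moves the curves to qd = 36040 - p and qs = p - 10916.
Clearing the new market: 36040 - p = p - 10916, so p = 23478 and q = 12562.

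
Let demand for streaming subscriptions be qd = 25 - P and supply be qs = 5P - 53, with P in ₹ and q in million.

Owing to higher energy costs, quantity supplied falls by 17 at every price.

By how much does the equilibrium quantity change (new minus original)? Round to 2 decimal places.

Initially, 25 - P = 5P - 53, so 78 = 6P and P = 13, q = 12.
The new curves are qd = 25 - P (demand) and qs = 5P - 70 (supply).
Setting them equal: 25 - P = 5P - 70 → 95 = 6P, so P = 95/6 ≈ 15.8333 and q = 55/6 ≈ 9.1667.
Δq = 9.1667 − 12 = -2.83.

-2.83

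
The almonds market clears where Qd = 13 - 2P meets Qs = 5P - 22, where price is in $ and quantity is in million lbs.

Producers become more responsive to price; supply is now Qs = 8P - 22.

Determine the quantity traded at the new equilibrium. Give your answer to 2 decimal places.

Before the shock: 13 - 2P = 5P - 22 ⇒ 35 = 7P ⇒ P = 5, Q = 3.
With the change applied: demand Qd = 13 - 2P, supply Qs = 8P - 22.
New equilibrium: 13 - 2P = 8P - 22 ⇒ 35 = 10P ⇒ P = 3.5, Q = 6.

6.00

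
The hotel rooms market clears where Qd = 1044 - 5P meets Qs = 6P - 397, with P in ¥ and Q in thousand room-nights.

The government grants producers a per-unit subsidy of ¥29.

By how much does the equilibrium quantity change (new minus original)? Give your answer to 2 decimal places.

Initially, 1044 - 5P = 6P - 397, so 1441 = 11P and P = 131, Q = 389.
Since sellers receive the price plus the subsidy, the effective supply curve becomes Qs = 6P - 223.
Clearing the new market: 1044 - 5P = 6P - 223, so P = 1267/11 ≈ 115.1818 and Q = 5149/11 ≈ 468.0909.
ΔQ = 468.0909 − 389 = +79.09.

+79.09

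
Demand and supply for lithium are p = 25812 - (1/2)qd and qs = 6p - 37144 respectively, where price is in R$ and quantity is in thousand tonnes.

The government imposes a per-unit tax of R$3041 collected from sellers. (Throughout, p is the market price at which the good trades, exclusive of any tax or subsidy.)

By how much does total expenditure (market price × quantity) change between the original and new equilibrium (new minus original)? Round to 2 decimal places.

Initially, 51624 - 2p = 6p - 37144, so 88768 = 8p and p = 11096, q = 29432.
Since sellers keep the price net of the tax, the effective supply curve becomes qs = 6p - 55390.
Setting them equal: 51624 - 2p = 6p - 55390 → 107014 = 8p, so p = 13376.75 and q = 24870.5.
Expenditure moves from 11096×29432 = 326577472 to 13376.75×24870.5 = 332686460.875; change = +6108988.88.

+6108988.88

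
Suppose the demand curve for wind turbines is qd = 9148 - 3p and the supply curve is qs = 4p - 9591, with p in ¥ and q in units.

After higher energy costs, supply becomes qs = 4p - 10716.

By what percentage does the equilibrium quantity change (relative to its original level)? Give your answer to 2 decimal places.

Before the shock: 9148 - 3p = 4p - 9591 ⇒ 18739 = 7p ⇒ p = 2677, q = 1117.
The new curves are qd = 9148 - 3p (demand) and qs = 4p - 10716 (supply).
Equate the new curves: 9148 - 3p = 4p - 10716, giving 19864 = 7p, p = 19864/7 ≈ 2837.7143, q = 4444/7 ≈ 634.8571.
%Δq = (634.8571 − 1117) / 1117 × 100 = -43.16%.

-43.16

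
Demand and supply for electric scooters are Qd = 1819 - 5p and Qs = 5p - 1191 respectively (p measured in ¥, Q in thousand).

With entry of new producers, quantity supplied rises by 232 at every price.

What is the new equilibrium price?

277.8

Before the shock: 1819 - 5p = 5p - 1191 ⇒ 3010 = 10p ⇒ p = 301, Q = 314.
With the change applied: demand Qd = 1819 - 5p, supply Qs = 5p - 959.
New equilibrium: 1819 - 5p = 5p - 959 ⇒ 2778 = 10p ⇒ p = 277.8, Q = 430.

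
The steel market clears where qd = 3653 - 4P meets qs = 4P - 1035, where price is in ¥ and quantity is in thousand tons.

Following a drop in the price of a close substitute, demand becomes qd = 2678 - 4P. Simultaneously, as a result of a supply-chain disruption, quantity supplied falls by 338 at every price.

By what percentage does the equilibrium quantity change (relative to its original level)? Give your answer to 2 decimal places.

-50.15

Original equilibrium: 3653 - 4P = 4P - 1035 gives 4688 = 8P, so P = 586 and q = 1309.
The shock moves the curves to qd = 2678 - 4P and qs = 4P - 1373.
Setting them equal: 2678 - 4P = 4P - 1373 → 4051 = 8P, so P = 506.375 and q = 652.5.
%Δq = (652.5 − 1309) / 1309 × 100 = -50.15%.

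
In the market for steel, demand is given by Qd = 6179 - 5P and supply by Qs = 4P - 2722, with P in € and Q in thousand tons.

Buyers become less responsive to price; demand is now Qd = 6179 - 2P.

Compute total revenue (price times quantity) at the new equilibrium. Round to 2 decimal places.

4765002.00

Before the shock: 6179 - 5P = 4P - 2722 ⇒ 8901 = 9P ⇒ P = 989, Q = 1234.
With the change applied: demand Qd = 6179 - 2P, supply Qs = 4P - 2722.
New equilibrium: 6179 - 2P = 4P - 2722 ⇒ 8901 = 6P ⇒ P = 1483.5, Q = 3212.
New expenditure = 1483.5 × 3212 = 4765002.00.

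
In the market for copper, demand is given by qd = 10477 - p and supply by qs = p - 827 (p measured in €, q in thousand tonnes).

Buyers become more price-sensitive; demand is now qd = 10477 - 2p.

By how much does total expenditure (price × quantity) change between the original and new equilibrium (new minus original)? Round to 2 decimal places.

Solve the original market: 10477 - p = p - 827, hence p = 5652 and q = 4825.
The shock moves the curves to qd = 10477 - 2p and qs = p - 827.
Equate the new curves: 10477 - 2p = p - 827, giving 11304 = 3p, p = 3768, q = 2941.
Expenditure moves from 5652×4825 = 27270900 to 3768×2941 = 11081688; change = -16189212.00.

-16189212.00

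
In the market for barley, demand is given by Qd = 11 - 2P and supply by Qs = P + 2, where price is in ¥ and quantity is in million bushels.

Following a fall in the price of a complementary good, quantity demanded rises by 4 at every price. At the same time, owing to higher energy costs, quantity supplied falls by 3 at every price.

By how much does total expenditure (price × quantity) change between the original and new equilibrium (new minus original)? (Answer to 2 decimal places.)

+8.11

Solve the original market: 11 - 2P = P + 2, hence P = 3 and Q = 5.
After the shift, demand is Qd = 15 - 2P and supply is Qs = P - 1.
New equilibrium: 15 - 2P = P - 1 ⇒ 16 = 3P ⇒ P = 16/3 ≈ 5.3333, Q = 13/3 ≈ 4.3333.
Expenditure moves from 3×5 = 15 to 5.3333×4.3333 = 23.1111; change = +8.11.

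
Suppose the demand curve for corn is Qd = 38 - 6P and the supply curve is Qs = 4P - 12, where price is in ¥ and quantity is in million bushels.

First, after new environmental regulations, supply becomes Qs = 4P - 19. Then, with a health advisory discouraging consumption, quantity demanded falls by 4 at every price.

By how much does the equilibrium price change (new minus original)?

+0.3

Before the shock: 38 - 6P = 4P - 12 ⇒ 50 = 10P ⇒ P = 5, Q = 8.
After the shift, demand is Qd = 34 - 6P and supply is Qs = 4P - 19.
Equate the new curves: 34 - 6P = 4P - 19, giving 53 = 10P, P = 5.3, Q = 2.2.
ΔP = 5.3 − 5 = +0.3.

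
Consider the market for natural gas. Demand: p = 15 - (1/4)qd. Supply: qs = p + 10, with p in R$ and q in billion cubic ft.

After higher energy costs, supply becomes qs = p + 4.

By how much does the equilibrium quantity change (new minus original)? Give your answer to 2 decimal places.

Before the shock: 60 - 4p = p + 10 ⇒ 50 = 5p ⇒ p = 10, q = 20.
With the change applied: demand qd = 60 - 4p, supply qs = p + 4.
New equilibrium: 60 - 4p = p + 4 ⇒ 56 = 5p ⇒ p = 11.2, q = 15.2.
Δq = 15.2 − 20 = -4.80.

-4.80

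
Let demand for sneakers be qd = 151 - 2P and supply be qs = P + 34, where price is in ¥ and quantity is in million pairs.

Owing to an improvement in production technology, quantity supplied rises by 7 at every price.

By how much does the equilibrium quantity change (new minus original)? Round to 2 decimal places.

+4.67

Solve the original market: 151 - 2P = P + 34, hence P = 39 and q = 73.
After the shift, demand is qd = 151 - 2P and supply is qs = P + 41.
Equate the new curves: 151 - 2P = P + 41, giving 110 = 3P, P = 110/3 ≈ 36.6667, q = 233/3 ≈ 77.6667.
Δq = 77.6667 − 73 = +4.67.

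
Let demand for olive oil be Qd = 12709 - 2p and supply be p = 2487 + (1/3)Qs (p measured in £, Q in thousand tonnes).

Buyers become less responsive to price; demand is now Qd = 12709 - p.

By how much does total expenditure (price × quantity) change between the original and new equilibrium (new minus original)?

Initially, 12709 - 2p = 3p - 7461, so 20170 = 5p and p = 4034, Q = 4641.
After the shift, demand is Qd = 12709 - p and supply is Qs = 3p - 7461.
Equate the new curves: 12709 - p = 3p - 7461, giving 20170 = 4p, p = 5042.5, Q = 7666.5.
Expenditure moves from 4034×4641 = 18721794 to 5042.5×7666.5 = 38658326.25; change = +19936532.25.

+19936532.25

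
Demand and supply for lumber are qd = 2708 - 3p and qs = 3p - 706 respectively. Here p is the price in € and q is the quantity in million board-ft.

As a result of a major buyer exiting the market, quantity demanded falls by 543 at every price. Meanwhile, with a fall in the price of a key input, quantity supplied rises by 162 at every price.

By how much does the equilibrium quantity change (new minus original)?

Initially, 2708 - 3p = 3p - 706, so 3414 = 6p and p = 569, q = 1001.
With the change applied: demand qd = 2165 - 3p, supply qs = 3p - 544.
Clearing the new market: 2165 - 3p = 3p - 544, so p = 451.5 and q = 810.5.
Δq = 810.5 − 1001 = -190.5.

-190.5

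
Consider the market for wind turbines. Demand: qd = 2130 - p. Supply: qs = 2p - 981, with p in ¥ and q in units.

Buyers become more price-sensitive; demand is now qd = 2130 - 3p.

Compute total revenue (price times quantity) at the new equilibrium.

163887.48

Initially, 2130 - p = 2p - 981, so 3111 = 3p and p = 1037, q = 1093.
After the shift, demand is qd = 2130 - 3p and supply is qs = 2p - 981.
Clearing the new market: 2130 - 3p = 2p - 981, so p = 622.2 and q = 263.4.
New expenditure = 622.2 × 263.4 = 163887.48.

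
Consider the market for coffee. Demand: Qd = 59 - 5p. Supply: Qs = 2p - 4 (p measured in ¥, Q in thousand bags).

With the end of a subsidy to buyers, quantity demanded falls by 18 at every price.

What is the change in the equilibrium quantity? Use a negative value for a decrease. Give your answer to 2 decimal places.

Solve the original market: 59 - 5p = 2p - 4, hence p = 9 and Q = 14.
The shock moves the curves to Qd = 41 - 5p and Qs = 2p - 4.
Equate the new curves: 41 - 5p = 2p - 4, giving 45 = 7p, p = 45/7 ≈ 6.4286, Q = 62/7 ≈ 8.8571.
ΔQ = 8.8571 − 14 = -5.14.

-5.14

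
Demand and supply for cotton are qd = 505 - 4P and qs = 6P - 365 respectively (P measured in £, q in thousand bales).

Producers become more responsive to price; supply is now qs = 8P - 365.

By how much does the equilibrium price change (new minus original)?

-14.5

Before the shock: 505 - 4P = 6P - 365 ⇒ 870 = 10P ⇒ P = 87, q = 157.
The shock moves the curves to qd = 505 - 4P and qs = 8P - 365.
New equilibrium: 505 - 4P = 8P - 365 ⇒ 870 = 12P ⇒ P = 72.5, q = 215.
ΔP = 72.5 − 87 = -14.5.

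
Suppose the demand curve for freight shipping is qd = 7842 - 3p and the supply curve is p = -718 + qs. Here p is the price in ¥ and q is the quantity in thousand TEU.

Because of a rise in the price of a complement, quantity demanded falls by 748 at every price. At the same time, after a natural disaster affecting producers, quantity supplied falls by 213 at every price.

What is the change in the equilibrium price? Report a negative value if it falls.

Original equilibrium: 7842 - 3p = p + 718 gives 7124 = 4p, so p = 1781 and q = 2499.
With the change applied: demand qd = 7094 - 3p, supply qs = p + 505.
Equate the new curves: 7094 - 3p = p + 505, giving 6589 = 4p, p = 1647.25, q = 2152.25.
Δp = 1647.25 − 1781 = -133.75.

-133.75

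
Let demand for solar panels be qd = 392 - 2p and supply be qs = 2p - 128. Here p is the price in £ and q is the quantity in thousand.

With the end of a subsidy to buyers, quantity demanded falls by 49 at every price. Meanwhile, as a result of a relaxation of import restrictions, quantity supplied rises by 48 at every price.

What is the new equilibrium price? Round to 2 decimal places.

105.75

Solve the original market: 392 - 2p = 2p - 128, hence p = 130 and q = 132.
The shock moves the curves to qd = 343 - 2p and qs = 2p - 80.
Clearing the new market: 343 - 2p = 2p - 80, so p = 105.75 and q = 131.5.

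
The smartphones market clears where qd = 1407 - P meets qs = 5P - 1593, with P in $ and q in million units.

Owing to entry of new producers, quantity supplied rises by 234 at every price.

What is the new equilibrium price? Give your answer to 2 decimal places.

Initially, 1407 - P = 5P - 1593, so 3000 = 6P and P = 500, q = 907.
The new curves are qd = 1407 - P (demand) and qs = 5P - 1359 (supply).
Equate the new curves: 1407 - P = 5P - 1359, giving 2766 = 6P, P = 461, q = 946.

461.00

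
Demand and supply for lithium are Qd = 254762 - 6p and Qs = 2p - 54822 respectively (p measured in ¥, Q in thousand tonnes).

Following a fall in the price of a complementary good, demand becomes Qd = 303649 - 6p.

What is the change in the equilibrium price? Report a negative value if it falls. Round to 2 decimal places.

Original equilibrium: 254762 - 6p = 2p - 54822 gives 309584 = 8p, so p = 38698 and Q = 22574.
The new curves are Qd = 303649 - 6p (demand) and Qs = 2p - 54822 (supply).
Clearing the new market: 303649 - 6p = 2p - 54822, so p = 44808.875 and Q = 34795.75.
Δp = 44808.875 − 38698 = +6110.88.

+6110.88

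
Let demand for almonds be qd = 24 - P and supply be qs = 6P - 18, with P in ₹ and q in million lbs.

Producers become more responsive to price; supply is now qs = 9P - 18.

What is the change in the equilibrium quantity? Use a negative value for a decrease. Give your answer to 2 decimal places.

+1.80

Before the shock: 24 - P = 6P - 18 ⇒ 42 = 7P ⇒ P = 6, q = 18.
With the change applied: demand qd = 24 - P, supply qs = 9P - 18.
New equilibrium: 24 - P = 9P - 18 ⇒ 42 = 10P ⇒ P = 4.2, q = 19.8.
Δq = 19.8 − 18 = +1.80.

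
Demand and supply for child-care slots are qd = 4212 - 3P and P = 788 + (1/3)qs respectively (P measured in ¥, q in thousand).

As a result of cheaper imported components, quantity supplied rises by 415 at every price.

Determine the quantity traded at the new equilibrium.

1131.5

Solve the original market: 4212 - 3P = 3P - 2364, hence P = 1096 and q = 924.
With the change applied: demand qd = 4212 - 3P, supply qs = 3P - 1949.
New equilibrium: 4212 - 3P = 3P - 1949 ⇒ 6161 = 6P ⇒ P = 6161/6 ≈ 1026.8333, q = 1131.5.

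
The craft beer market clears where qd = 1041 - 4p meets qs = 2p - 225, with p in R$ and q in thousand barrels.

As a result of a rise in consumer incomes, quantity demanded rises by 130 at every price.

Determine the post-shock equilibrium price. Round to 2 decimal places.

Original equilibrium: 1041 - 4p = 2p - 225 gives 1266 = 6p, so p = 211 and q = 197.
The new curves are qd = 1171 - 4p (demand) and qs = 2p - 225 (supply).
Equate the new curves: 1171 - 4p = 2p - 225, giving 1396 = 6p, p = 698/3 ≈ 232.6667, q = 721/3 ≈ 240.3333.

232.67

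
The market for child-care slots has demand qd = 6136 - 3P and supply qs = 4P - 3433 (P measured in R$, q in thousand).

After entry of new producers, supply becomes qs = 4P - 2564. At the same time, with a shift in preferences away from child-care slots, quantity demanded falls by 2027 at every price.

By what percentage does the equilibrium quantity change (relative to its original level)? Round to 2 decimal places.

Solve the original market: 6136 - 3P = 4P - 3433, hence P = 1367 and q = 2035.
After the shift, demand is qd = 4109 - 3P and supply is qs = 4P - 2564.
Clearing the new market: 4109 - 3P = 4P - 2564, so P = 6673/7 ≈ 953.2857 and q = 8744/7 ≈ 1249.1429.
%Δq = (1249.1429 − 2035) / 2035 × 100 = -38.62%.

-38.62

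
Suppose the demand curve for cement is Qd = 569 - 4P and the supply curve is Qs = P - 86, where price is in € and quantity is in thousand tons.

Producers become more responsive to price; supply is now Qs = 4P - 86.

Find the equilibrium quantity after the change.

241.5

Original equilibrium: 569 - 4P = P - 86 gives 655 = 5P, so P = 131 and Q = 45.
The new curves are Qd = 569 - 4P (demand) and Qs = 4P - 86 (supply).
New equilibrium: 569 - 4P = 4P - 86 ⇒ 655 = 8P ⇒ P = 81.875, Q = 241.5.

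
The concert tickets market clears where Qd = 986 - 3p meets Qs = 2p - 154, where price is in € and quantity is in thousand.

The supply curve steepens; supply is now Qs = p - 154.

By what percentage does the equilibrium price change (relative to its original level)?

+25

Before the shock: 986 - 3p = 2p - 154 ⇒ 1140 = 5p ⇒ p = 228, Q = 302.
With the change applied: demand Qd = 986 - 3p, supply Qs = p - 154.
Clearing the new market: 986 - 3p = p - 154, so p = 285 and Q = 131.
%Δp = (285 − 228) / 228 × 100 = +25%.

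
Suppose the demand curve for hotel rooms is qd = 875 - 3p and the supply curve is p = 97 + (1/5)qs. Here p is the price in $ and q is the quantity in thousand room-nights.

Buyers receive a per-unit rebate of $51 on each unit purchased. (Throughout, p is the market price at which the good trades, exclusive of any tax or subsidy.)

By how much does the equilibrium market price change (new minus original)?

Original equilibrium: 875 - 3p = 5p - 485 gives 1360 = 8p, so p = 170 and q = 365.
Since buyers' out-of-pocket price is the market price minus the rebate, the effective demand curve becomes qd = 1028 - 3p.
Equate the new curves: 1028 - 3p = 5p - 485, giving 1513 = 8p, p = 189.125, q = 460.625.
Δp = 189.125 − 170 = +19.125.

+19.125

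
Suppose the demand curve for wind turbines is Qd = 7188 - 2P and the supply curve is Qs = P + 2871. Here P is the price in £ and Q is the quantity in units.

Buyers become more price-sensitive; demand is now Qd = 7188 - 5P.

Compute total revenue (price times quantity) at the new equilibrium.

2583364.75

Before the shock: 7188 - 2P = P + 2871 ⇒ 4317 = 3P ⇒ P = 1439, Q = 4310.
With the change applied: demand Qd = 7188 - 5P, supply Qs = P + 2871.
Equate the new curves: 7188 - 5P = P + 2871, giving 4317 = 6P, P = 719.5, Q = 3590.5.
New expenditure = 719.5 × 3590.5 = 2583364.75.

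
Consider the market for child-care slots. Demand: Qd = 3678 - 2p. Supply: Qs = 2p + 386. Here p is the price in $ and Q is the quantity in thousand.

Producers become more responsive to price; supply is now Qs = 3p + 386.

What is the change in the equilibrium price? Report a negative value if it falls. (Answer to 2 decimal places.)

Original equilibrium: 3678 - 2p = 2p + 386 gives 3292 = 4p, so p = 823 and Q = 2032.
The shock moves the curves to Qd = 3678 - 2p and Qs = 3p + 386.
Setting them equal: 3678 - 2p = 3p + 386 → 3292 = 5p, so p = 658.4 and Q = 2361.2.
Δp = 658.4 − 823 = -164.60.

-164.60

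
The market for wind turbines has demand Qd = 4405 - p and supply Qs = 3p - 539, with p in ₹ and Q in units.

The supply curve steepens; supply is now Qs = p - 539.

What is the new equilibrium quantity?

1933

Solve the original market: 4405 - p = 3p - 539, hence p = 1236 and Q = 3169.
With the change applied: demand Qd = 4405 - p, supply Qs = p - 539.
Equate the new curves: 4405 - p = p - 539, giving 4944 = 2p, p = 2472, Q = 1933.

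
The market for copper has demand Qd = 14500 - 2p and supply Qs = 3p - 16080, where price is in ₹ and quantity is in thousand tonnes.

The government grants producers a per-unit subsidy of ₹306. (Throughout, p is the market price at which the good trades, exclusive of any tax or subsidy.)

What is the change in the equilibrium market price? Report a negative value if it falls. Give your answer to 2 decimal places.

Before the shock: 14500 - 2p = 3p - 16080 ⇒ 30580 = 5p ⇒ p = 6116, Q = 2268.
Since sellers receive the price plus the subsidy, the effective supply curve becomes Qs = 3p - 15162.
New equilibrium: 14500 - 2p = 3p - 15162 ⇒ 29662 = 5p ⇒ p = 5932.4, Q = 2635.2.
Δp = 5932.4 − 6116 = -183.60.

-183.60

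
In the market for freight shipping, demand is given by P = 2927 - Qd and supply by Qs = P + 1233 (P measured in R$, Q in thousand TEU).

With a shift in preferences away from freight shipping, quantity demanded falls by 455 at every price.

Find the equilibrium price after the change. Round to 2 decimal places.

619.50

Before the shock: 2927 - P = P + 1233 ⇒ 1694 = 2P ⇒ P = 847, Q = 2080.
With the change applied: demand Qd = 2472 - P, supply Qs = P + 1233.
New equilibrium: 2472 - P = P + 1233 ⇒ 1239 = 2P ⇒ P = 619.5, Q = 1852.5.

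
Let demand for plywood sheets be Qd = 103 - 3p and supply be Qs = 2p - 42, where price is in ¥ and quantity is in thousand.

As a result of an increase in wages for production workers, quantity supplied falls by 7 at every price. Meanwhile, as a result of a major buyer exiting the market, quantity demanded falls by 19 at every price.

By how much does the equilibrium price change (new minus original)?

-2.4

Before the shock: 103 - 3p = 2p - 42 ⇒ 145 = 5p ⇒ p = 29, Q = 16.
The new curves are Qd = 84 - 3p (demand) and Qs = 2p - 49 (supply).
New equilibrium: 84 - 3p = 2p - 49 ⇒ 133 = 5p ⇒ p = 26.6, Q = 4.2.
Δp = 26.6 − 29 = -2.4.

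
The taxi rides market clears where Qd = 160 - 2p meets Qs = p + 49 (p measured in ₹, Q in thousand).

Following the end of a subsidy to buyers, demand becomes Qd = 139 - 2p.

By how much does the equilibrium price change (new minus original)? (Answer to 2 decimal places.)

Initially, 160 - 2p = p + 49, so 111 = 3p and p = 37, Q = 86.
The shock moves the curves to Qd = 139 - 2p and Qs = p + 49.
New equilibrium: 139 - 2p = p + 49 ⇒ 90 = 3p ⇒ p = 30, Q = 79.
Δp = 30 − 37 = -7.00.

-7.00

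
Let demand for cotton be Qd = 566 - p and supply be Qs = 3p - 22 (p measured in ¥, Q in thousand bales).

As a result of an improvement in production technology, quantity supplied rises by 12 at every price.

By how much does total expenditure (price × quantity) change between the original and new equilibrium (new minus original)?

Initially, 566 - p = 3p - 22, so 588 = 4p and p = 147, Q = 419.
After the shift, demand is Qd = 566 - p and supply is Qs = 3p - 10.
New equilibrium: 566 - p = 3p - 10 ⇒ 576 = 4p ⇒ p = 144, Q = 422.
Expenditure moves from 147×419 = 61593 to 144×422 = 60768; change = -825.

-825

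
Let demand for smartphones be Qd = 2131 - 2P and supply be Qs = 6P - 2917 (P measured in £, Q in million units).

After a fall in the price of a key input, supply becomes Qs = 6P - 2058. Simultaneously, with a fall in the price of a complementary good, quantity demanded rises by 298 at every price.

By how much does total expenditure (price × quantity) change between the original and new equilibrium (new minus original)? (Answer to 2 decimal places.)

+184864.84

Original equilibrium: 2131 - 2P = 6P - 2917 gives 5048 = 8P, so P = 631 and Q = 869.
The shock moves the curves to Qd = 2429 - 2P and Qs = 6P - 2058.
Equate the new curves: 2429 - 2P = 6P - 2058, giving 4487 = 8P, P = 560.875, Q = 1307.25.
Expenditure moves from 631×869 = 548339 to 560.875×1307.25 = 733203.84375; change = +184864.84.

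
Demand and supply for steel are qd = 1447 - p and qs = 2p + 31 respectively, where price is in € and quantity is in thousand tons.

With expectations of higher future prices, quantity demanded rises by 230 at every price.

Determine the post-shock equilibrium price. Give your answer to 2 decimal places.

548.67

Original equilibrium: 1447 - p = 2p + 31 gives 1416 = 3p, so p = 472 and q = 975.
With the change applied: demand qd = 1677 - p, supply qs = 2p + 31.
Clearing the new market: 1677 - p = 2p + 31, so p = 1646/3 ≈ 548.6667 and q = 3385/3 ≈ 1128.3333.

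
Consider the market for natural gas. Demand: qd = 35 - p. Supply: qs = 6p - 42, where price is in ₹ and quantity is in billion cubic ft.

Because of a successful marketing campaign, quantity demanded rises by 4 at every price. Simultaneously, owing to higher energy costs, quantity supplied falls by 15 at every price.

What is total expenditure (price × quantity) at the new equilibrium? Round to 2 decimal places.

346.78

Before the shock: 35 - p = 6p - 42 ⇒ 77 = 7p ⇒ p = 11, q = 24.
After the shift, demand is qd = 39 - p and supply is qs = 6p - 57.
New equilibrium: 39 - p = 6p - 57 ⇒ 96 = 7p ⇒ p = 96/7 ≈ 13.7143, q = 177/7 ≈ 25.2857.
New expenditure = 13.7143 × 25.2857 = 346.78.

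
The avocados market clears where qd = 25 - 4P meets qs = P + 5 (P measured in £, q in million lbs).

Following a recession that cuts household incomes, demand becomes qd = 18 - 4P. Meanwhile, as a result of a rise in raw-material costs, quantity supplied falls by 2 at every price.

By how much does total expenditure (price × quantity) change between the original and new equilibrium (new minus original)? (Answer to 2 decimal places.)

-18.00

Solve the original market: 25 - 4P = P + 5, hence P = 4 and q = 9.
After the shift, demand is qd = 18 - 4P and supply is qs = P + 3.
New equilibrium: 18 - 4P = P + 3 ⇒ 15 = 5P ⇒ P = 3, q = 6.
Expenditure moves from 4×9 = 36 to 3×6 = 18; change = -18.00.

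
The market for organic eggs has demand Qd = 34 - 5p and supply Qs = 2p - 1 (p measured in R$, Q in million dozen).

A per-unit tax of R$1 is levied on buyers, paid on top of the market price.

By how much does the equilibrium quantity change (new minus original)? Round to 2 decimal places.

Before the shock: 34 - 5p = 2p - 1 ⇒ 35 = 7p ⇒ p = 5, Q = 9.
Since buyers pay the price plus the tax, the effective demand curve becomes Qd = 29 - 5p.
Clearing the new market: 29 - 5p = 2p - 1, so p = 30/7 ≈ 4.2857 and Q = 53/7 ≈ 7.5714.
ΔQ = 7.5714 − 9 = -1.43.

-1.43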